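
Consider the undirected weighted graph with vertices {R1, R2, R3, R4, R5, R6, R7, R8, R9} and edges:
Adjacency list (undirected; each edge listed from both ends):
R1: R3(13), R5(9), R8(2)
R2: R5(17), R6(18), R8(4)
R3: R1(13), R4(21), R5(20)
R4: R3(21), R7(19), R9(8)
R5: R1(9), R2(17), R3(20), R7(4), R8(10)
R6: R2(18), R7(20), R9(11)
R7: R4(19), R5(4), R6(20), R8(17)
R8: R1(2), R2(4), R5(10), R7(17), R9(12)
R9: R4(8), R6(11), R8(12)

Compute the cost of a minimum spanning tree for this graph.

Kruskal: consider edges lightest-first.
R1-R8 (2): add — endpoints in different components.
R2-R8 (4): add — endpoints in different components.
R5-R7 (4): add — endpoints in different components.
R4-R9 (8): add — endpoints in different components.
R1-R5 (9): add — endpoints in different components.
R5-R8 (10): skip — R8 and R5 already connected.
R6-R9 (11): add — endpoints in different components.
R8-R9 (12): add — endpoints in different components.
R1-R3 (13): add — endpoints in different components.
MST edges: R1-R8, R2-R8, R5-R7, R4-R9, R1-R5, R6-R9, R8-R9, R1-R3; total weight 2+4+4+8+9+11+12+13 = 63.

63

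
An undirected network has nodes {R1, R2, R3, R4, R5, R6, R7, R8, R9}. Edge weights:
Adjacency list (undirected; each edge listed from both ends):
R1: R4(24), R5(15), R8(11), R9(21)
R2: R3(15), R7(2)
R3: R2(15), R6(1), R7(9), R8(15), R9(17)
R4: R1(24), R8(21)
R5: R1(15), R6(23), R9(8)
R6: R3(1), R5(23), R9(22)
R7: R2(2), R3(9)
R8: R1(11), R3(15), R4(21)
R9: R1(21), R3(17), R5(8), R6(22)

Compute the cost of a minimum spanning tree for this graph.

Prim, starting at R9.
Step 1: cheapest edge leaving the tree is R5 R9 (8); add R5.
Step 2: cheapest edge leaving the tree is R1 R5 (15); add R1.
Step 3: cheapest edge leaving the tree is R1 R8 (11); add R8.
Step 4: cheapest edge leaving the tree is R3 R8 (15); add R3.
Step 5: cheapest edge leaving the tree is R3 R6 (1); add R6.
Step 6: cheapest edge leaving the tree is R3 R7 (9); add R7.
Step 7: cheapest edge leaving the tree is R2 R7 (2); add R2.
Step 8: cheapest edge leaving the tree is R4 R8 (21); add R4.
MST edges: R5 R9, R1 R5, R1 R8, R3 R8, R3 R6, R3 R7, R2 R7, R4 R8; total weight 8+15+11+15+1+9+2+21 = 82.

82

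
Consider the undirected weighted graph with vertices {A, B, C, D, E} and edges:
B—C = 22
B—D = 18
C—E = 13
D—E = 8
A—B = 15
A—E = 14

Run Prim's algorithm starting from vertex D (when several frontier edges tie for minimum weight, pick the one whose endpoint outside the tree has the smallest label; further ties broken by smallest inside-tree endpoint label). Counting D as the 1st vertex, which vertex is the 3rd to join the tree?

C

Grow the tree from D using Prim:
Step 1: cheapest edge leaving the tree is D—E (8); add E.
Step 2: cheapest edge leaving the tree is C—E (13); add C.
Step 3: cheapest edge leaving the tree is A—E (14); add A.
Step 4: cheapest edge leaving the tree is A—B (15); add B.
Vertex order: D, E, C, A, B. The 3rd vertex is C.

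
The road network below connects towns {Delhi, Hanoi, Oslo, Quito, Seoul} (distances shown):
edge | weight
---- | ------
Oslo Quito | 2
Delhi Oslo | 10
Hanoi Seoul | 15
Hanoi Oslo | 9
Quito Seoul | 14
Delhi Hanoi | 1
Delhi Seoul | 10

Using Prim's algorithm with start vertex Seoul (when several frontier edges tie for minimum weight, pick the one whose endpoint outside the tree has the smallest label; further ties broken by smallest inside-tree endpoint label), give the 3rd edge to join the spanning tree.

Grow the tree from Seoul using Prim:
Step 1: frontier [Delhi Seoul 10, Quito Seoul 14, Hanoi Seoul 15] → take Delhi Seoul (10); add Delhi.
Step 2: frontier [Delhi Hanoi 1, Delhi Oslo 10, Quito Seoul 14, Hanoi Seoul 15] → take Delhi Hanoi (1); add Hanoi.
Step 3: frontier [Delhi Oslo 10, Hanoi Oslo 9, Quito Seoul 14] → take Hanoi Oslo (9); add Oslo.
Step 4: frontier [Oslo Quito 2, Quito Seoul 14] → take Oslo Quito (2); add Quito.
The 3rd edge added is Hanoi Oslo.

Hanoi-Oslo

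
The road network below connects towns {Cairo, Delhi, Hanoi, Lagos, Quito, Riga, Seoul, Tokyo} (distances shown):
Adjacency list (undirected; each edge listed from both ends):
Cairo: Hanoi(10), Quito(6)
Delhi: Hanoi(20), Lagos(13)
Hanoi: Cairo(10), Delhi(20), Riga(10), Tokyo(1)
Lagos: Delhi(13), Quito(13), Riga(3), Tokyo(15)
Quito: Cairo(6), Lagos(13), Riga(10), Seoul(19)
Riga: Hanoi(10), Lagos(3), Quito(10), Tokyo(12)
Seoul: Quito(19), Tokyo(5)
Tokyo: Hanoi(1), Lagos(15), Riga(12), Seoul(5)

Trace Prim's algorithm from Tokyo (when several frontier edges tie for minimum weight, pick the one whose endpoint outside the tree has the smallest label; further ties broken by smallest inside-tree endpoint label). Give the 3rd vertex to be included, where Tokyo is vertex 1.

Seoul

Prim's algorithm from Tokyo:
Step 1: cheapest edge leaving the tree is Hanoi—Tokyo (1); add Hanoi.
Step 2: cheapest edge leaving the tree is Seoul—Tokyo (5); add Seoul.
Step 3: cheapest edge leaving the tree is Cairo—Hanoi (10); add Cairo.
Step 4: cheapest edge leaving the tree is Cairo—Quito (6); add Quito.
Step 5: cheapest edge leaving the tree is Hanoi—Riga (10); add Riga.
Step 6: cheapest edge leaving the tree is Lagos—Riga (3); add Lagos.
Step 7: cheapest edge leaving the tree is Delhi—Lagos (13); add Delhi.
Vertex order: Tokyo, Hanoi, Seoul, Cairo, Quito, Riga, Lagos, Delhi. The 3rd vertex is Seoul.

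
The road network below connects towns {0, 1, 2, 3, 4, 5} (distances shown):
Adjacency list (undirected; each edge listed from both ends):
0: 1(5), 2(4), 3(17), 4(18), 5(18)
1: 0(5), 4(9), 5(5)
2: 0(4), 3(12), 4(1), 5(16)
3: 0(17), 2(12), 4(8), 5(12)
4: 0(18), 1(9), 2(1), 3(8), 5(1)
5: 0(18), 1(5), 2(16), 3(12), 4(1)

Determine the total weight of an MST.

Grow the tree from 3 using Prim:
Step 1: frontier [3-4 8, 2-3 12, 3-5 12, 0-3 17] → take 3-4 (8); add 4.
Step 2: frontier [2-3 12, 3-5 12, 0-3 17, 2-4 1, 4-5 1, 1-4 9, 0-4 18] → take 2-4 (1); add 2.
Step 3: frontier [0-2 4, 2-5 16, 3-5 12, 0-3 17, 4-5 1, 1-4 9, 0-4 18] → take 4-5 (1); add 5.
Step 4: frontier [0-2 4, 0-3 17, 1-4 9, 0-4 18, 1-5 5, 0-5 18] → take 0-2 (4); add 0.
Step 5: frontier [0-1 5, 1-4 9, 1-5 5] → take 0-1 (5); add 1.
MST edges: 3-4, 2-4, 4-5, 0-2, 0-1; total weight 8+1+1+4+5 = 19.

19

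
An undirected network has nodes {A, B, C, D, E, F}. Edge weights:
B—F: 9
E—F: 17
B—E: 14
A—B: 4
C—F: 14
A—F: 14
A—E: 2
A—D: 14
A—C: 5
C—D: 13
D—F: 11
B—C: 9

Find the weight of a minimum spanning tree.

31

Prim, starting at E.
Step 1: cheapest edge leaving the tree is A—E (2); add A.
Step 2: cheapest edge leaving the tree is A—B (4); add B.
Step 3: cheapest edge leaving the tree is A—C (5); add C.
Step 4: cheapest edge leaving the tree is B—F (9); add F.
Step 5: cheapest edge leaving the tree is D—F (11); add D.
MST edges: A—E, A—B, A—C, B—F, D—F; total weight 2+4+5+9+11 = 31.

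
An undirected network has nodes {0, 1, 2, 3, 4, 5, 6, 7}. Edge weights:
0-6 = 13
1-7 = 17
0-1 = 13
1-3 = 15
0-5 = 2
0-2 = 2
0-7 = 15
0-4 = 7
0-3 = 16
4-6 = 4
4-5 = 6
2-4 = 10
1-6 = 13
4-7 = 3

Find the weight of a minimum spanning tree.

Prim, starting at 3.
Step 1: cheapest edge leaving the tree is 1-3 (15); add 1.
Step 2: cheapest edge leaving the tree is 0-1 (13); add 0.
Step 3: cheapest edge leaving the tree is 0-2 (2); add 2.
Step 4: cheapest edge leaving the tree is 0-5 (2); add 5.
Step 5: cheapest edge leaving the tree is 4-5 (6); add 4.
Step 6: cheapest edge leaving the tree is 4-7 (3); add 7.
Step 7: cheapest edge leaving the tree is 4-6 (4); add 6.
MST edges: 1-3, 0-1, 0-2, 0-5, 4-5, 4-7, 4-6; total weight 15+13+2+2+6+3+4 = 45.

45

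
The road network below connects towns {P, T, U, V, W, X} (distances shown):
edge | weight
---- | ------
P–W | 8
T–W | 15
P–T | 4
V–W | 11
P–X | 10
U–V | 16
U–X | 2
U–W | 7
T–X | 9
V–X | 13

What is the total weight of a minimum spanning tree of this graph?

Grow the tree from X using Prim:
Step 1: frontier [U–X 2, T–X 9, P–X 10, V–X 13] → take U–X (2); add U.
Step 2: frontier [U–W 7, U–V 16, T–X 9, P–X 10, V–X 13] → take U–W (7); add W.
Step 3: frontier [U–V 16, P–W 8, V–W 11, T–W 15, T–X 9, P–X 10, V–X 13] → take P–W (8); add P.
Step 4: frontier [P–T 4, U–V 16, V–W 11, T–W 15, T–X 9, V–X 13] → take P–T (4); add T.
Step 5: frontier [U–V 16, V–W 11, V–X 13] → take V–W (11); add V.
MST edges: U–X, U–W, P–W, P–T, V–W; total weight 2+7+8+4+11 = 32.

32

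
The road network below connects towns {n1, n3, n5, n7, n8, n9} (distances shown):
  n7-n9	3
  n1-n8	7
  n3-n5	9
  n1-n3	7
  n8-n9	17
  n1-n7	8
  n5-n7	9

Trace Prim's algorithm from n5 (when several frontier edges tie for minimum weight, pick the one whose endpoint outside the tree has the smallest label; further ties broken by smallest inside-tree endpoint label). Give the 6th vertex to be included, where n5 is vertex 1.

n9

Prim, starting at n5.
Step 1: frontier [n3-n5 9, n5-n7 9] → take n3-n5 (9); add n3.
Step 2: frontier [n1-n3 7, n5-n7 9] → take n1-n3 (7); add n1.
Step 3: frontier [n1-n8 7, n1-n7 8, n5-n7 9] → take n1-n8 (7); add n8.
Step 4: frontier [n1-n7 8, n5-n7 9, n8-n9 17] → take n1-n7 (8); add n7.
Step 5: frontier [n7-n9 3, n8-n9 17] → take n7-n9 (3); add n9.
Vertex order: n5, n3, n1, n8, n7, n9. The 6th vertex is n9.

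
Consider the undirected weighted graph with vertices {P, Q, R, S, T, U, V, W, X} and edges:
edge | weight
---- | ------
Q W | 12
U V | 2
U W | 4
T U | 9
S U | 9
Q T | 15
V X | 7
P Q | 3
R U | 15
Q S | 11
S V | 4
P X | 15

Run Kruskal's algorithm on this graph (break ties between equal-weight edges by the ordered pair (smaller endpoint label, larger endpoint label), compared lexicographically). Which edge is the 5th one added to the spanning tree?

V-X

Kruskal's algorithm — process edges by increasing weight (ties by edge label):
U V (2): add — endpoints in different components.
P Q (3): add — endpoints in different components.
S V (4): add — endpoints in different components.
U W (4): add — endpoints in different components.
V X (7): add — endpoints in different components.
S U (9): skip — U and S already connected.
T U (9): add — endpoints in different components.
Q S (11): add — endpoints in different components.
Q W (12): skip — W and Q already connected.
P X (15): skip — P and X already connected.
Q T (15): skip — T and Q already connected.
R U (15): add — endpoints in different components.
The 5th edge added is V X.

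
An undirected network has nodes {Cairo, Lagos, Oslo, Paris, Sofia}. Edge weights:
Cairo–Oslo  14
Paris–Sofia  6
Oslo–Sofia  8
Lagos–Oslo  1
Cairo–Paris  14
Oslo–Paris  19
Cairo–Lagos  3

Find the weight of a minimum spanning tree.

Grow the tree from Lagos using Prim:
Step 1: cheapest edge leaving the tree is Lagos–Oslo (1); add Oslo.
Step 2: cheapest edge leaving the tree is Cairo–Lagos (3); add Cairo.
Step 3: cheapest edge leaving the tree is Oslo–Sofia (8); add Sofia.
Step 4: cheapest edge leaving the tree is Paris–Sofia (6); add Paris.
MST edges: Lagos–Oslo, Cairo–Lagos, Oslo–Sofia, Paris–Sofia; total weight 1+3+8+6 = 18.

18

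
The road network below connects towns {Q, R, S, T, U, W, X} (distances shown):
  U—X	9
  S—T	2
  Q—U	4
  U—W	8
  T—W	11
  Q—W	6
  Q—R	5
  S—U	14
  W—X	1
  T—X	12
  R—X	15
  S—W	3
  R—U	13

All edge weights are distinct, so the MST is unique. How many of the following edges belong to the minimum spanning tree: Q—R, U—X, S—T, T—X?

2

Sort edges by weight, then run Kruskal:
W—X (1): add. Components now {W,X} {S} {Q} {R} {T} {U}
S—T (2): add. Components now {W,X} {S,T} {Q} {R} {U}
S—W (3): add. Components now {S,T,W,X} {Q} {R} {U}
Q—U (4): add. Components now {S,T,W,X} {Q,U} {R}
Q—R (5): add. Components now {S,T,W,X} {Q,R,U}
Q—W (6): add. Components now {Q,R,S,T,U,W,X}
MST edge set: {W—X, S—T, S—W, Q—U, Q—R, Q—W}.
Of the listed edges, {Q—R, S—T} are in the MST → 2.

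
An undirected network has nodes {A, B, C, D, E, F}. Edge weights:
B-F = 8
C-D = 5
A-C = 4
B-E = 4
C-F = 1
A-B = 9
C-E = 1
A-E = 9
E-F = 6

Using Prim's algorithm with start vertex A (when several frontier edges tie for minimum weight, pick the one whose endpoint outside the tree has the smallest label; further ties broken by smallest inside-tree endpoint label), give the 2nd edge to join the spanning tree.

C-E

Prim's algorithm from A:
Step 1: cheapest edge leaving the tree is A-C (4); add C.
Step 2: cheapest edge leaving the tree is C-E (1); add E.
Step 3: cheapest edge leaving the tree is C-F (1); add F.
Step 4: cheapest edge leaving the tree is B-E (4); add B.
Step 5: cheapest edge leaving the tree is C-D (5); add D.
The 2nd edge added is C-E.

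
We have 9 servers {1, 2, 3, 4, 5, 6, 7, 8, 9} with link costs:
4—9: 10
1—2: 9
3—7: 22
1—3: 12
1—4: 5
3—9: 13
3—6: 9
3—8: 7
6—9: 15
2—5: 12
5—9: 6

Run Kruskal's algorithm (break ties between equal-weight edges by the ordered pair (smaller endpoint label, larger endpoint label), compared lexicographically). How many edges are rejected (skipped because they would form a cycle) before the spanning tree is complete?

Kruskal: consider edges lightest-first.
1—4 (5): add — endpoints in different components.
5—9 (6): add — endpoints in different components.
3—8 (7): add — endpoints in different components.
1—2 (9): add — endpoints in different components.
3—6 (9): add — endpoints in different components.
4—9 (10): add — endpoints in different components.
1—3 (12): add — endpoints in different components.
2—5 (12): skip — 2 and 5 already connected.
3—9 (13): skip — 3 and 9 already connected.
6—9 (15): skip — 6 and 9 already connected.
3—7 (22): add — endpoints in different components.
Edges rejected before the tree was complete: 3.

3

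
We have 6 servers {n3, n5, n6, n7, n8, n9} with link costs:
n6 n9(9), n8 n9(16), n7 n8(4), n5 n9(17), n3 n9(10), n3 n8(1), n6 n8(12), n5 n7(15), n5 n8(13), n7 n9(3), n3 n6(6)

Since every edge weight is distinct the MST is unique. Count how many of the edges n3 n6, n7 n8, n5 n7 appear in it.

2

Kruskal: consider edges lightest-first.
n3 n8 (1): add. Components now {n6} {n5} {n3,n8} {n7} {n9}
n7 n9 (3): add. Components now {n6} {n5} {n3,n8} {n7,n9}
n7 n8 (4): add. Components now {n6} {n5} {n3,n7,n8,n9}
n3 n6 (6): add. Components now {n3,n6,n7,n8,n9} {n5}
n6 n9 (9): skip — n6 and n9 already connected.
n3 n9 (10): skip — n3 and n9 already connected.
n6 n8 (12): skip — n6 and n8 already connected.
n5 n8 (13): add. Components now {n3,n5,n6,n7,n8,n9}
MST edge set: {n3 n8, n7 n9, n7 n8, n3 n6, n5 n8}.
Of the listed edges, {n3 n6, n7 n8} are in the MST → 2.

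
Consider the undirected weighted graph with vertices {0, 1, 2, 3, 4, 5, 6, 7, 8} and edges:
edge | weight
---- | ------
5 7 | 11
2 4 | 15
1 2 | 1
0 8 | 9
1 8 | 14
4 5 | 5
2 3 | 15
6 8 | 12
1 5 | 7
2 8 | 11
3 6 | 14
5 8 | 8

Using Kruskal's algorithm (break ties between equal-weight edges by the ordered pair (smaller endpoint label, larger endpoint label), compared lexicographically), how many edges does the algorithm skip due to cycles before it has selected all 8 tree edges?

Sort edges by weight, then run Kruskal:
1 2 (1): add — endpoints in different components.
4 5 (5): add — endpoints in different components.
1 5 (7): add — endpoints in different components.
5 8 (8): add — endpoints in different components.
0 8 (9): add — endpoints in different components.
2 8 (11): skip — 2 and 8 already connected.
5 7 (11): add — endpoints in different components.
6 8 (12): add — endpoints in different components.
1 8 (14): skip — 1 and 8 already connected.
3 6 (14): add — endpoints in different components.
Edges rejected before the tree was complete: 2.

2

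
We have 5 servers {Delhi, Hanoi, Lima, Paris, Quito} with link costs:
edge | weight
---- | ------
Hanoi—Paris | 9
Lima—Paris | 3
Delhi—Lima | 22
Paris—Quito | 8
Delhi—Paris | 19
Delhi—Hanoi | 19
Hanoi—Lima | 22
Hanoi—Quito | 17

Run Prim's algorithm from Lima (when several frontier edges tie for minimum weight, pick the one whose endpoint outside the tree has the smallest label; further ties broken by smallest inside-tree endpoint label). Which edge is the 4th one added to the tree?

Prim, starting at Lima.
Step 1: frontier [Lima—Paris 3, Delhi—Lima 22, Hanoi—Lima 22] → take Lima—Paris (3); add Paris.
Step 2: frontier [Delhi—Lima 22, Hanoi—Lima 22, Paris—Quito 8, Hanoi—Paris 9, Delhi—Paris 19] → take Paris—Quito (8); add Quito.
Step 3: frontier [Delhi—Lima 22, Hanoi—Lima 22, Hanoi—Paris 9, Delhi—Paris 19, Hanoi—Quito 17] → take Hanoi—Paris (9); add Hanoi.
Step 4: frontier [Delhi—Hanoi 19, Delhi—Lima 22, Delhi—Paris 19] → take Delhi—Hanoi (19); add Delhi.
The 4th edge added is Delhi—Hanoi.

Delhi-Hanoi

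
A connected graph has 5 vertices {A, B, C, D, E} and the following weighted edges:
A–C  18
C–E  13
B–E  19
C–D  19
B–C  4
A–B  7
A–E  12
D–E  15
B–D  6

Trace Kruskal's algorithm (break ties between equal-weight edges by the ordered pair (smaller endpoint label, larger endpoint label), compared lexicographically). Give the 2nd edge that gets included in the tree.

B-D

Sort edges by weight, then run Kruskal:
B–C (4): add. Components now {A} {B,C} {D} {E}
B–D (6): add. Components now {A} {B,C,D} {E}
A–B (7): add. Components now {A,B,C,D} {E}
A–E (12): add. Components now {A,B,C,D,E}
The 2nd edge added is B–D.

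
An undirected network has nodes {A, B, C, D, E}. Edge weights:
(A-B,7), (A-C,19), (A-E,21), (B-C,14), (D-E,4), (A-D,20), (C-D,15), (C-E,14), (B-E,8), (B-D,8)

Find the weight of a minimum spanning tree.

33

Prim's algorithm from B:
Step 1: frontier [A-B 7, B-D 8, B-E 8, B-C 14] → take A-B (7); add A.
Step 2: frontier [A-C 19, A-D 20, A-E 21, B-D 8, B-E 8, B-C 14] → take B-D (8); add D.
Step 3: frontier [A-C 19, A-E 21, B-E 8, B-C 14, D-E 4, C-D 15] → take D-E (4); add E.
Step 4: frontier [A-C 19, B-C 14, C-D 15, C-E 14] → take B-C (14); add C.
MST edges: A-B, B-D, D-E, B-C; total weight 7+8+4+14 = 33.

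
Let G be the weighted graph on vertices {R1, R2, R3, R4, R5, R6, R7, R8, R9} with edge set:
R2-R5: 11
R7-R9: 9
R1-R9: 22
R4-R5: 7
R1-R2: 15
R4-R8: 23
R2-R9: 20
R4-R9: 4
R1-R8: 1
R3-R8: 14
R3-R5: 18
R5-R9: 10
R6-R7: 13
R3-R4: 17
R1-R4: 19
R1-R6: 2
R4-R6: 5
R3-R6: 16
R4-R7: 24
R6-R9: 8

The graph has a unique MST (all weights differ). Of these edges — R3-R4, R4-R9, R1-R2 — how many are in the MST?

Sort edges by weight, then run Kruskal:
R1-R8 (1): add — endpoints in different components.
R1-R6 (2): add — endpoints in different components.
R4-R9 (4): add — endpoints in different components.
R4-R6 (5): add — endpoints in different components.
R4-R5 (7): add — endpoints in different components.
R6-R9 (8): skip — R9 and R6 already connected.
R7-R9 (9): add — endpoints in different components.
R5-R9 (10): skip — R9 and R5 already connected.
R2-R5 (11): add — endpoints in different components.
R6-R7 (13): skip — R7 and R6 already connected.
R3-R8 (14): add — endpoints in different components.
MST edge set: {R1-R8, R1-R6, R4-R9, R4-R6, R4-R5, R7-R9, R2-R5, R3-R8}.
Of the listed edges, {R4-R9} are in the MST → 1.

1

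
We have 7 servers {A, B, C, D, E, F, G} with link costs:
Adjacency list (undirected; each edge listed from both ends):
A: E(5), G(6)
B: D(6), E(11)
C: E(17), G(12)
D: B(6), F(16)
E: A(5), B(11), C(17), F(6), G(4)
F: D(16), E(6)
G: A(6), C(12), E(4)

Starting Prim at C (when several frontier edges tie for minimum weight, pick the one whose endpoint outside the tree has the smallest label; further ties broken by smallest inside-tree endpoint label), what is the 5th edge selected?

B-E

Prim's algorithm from C:
Step 1: frontier [C-G 12, C-E 17] → take C-G (12); add G.
Step 2: frontier [C-E 17, E-G 4, A-G 6] → take E-G (4); add E.
Step 3: frontier [A-E 5, E-F 6, B-E 11, A-G 6] → take A-E (5); add A.
Step 4: frontier [E-F 6, B-E 11] → take E-F (6); add F.
Step 5: frontier [B-E 11, D-F 16] → take B-E (11); add B.
Step 6: frontier [B-D 6, D-F 16] → take B-D (6); add D.
The 5th edge added is B-E.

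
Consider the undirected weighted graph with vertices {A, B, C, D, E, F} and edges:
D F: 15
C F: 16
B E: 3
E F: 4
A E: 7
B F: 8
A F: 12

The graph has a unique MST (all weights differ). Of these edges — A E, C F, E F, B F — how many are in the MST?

Kruskal's algorithm — process edges by increasing weight (ties by edge label):
B E (3): add. Components now {A} {B,E} {C} {D} {F}
E F (4): add. Components now {A} {B,E,F} {C} {D}
A E (7): add. Components now {A,B,E,F} {C} {D}
B F (8): skip — B and F already connected.
A F (12): skip — A and F already connected.
D F (15): add. Components now {A,B,D,E,F} {C}
C F (16): add. Components now {A,B,C,D,E,F}
MST edge set: {B E, E F, A E, D F, C F}.
Of the listed edges, {A E, C F, E F} are in the MST → 3.

3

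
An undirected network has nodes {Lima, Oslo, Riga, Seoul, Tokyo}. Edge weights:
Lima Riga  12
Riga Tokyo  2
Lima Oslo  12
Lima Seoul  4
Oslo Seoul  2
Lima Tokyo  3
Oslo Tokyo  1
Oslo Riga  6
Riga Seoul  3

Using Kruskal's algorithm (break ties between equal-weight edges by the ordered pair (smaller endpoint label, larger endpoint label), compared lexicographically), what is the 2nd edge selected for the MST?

Oslo-Seoul

Sort edges by weight, then run Kruskal:
Oslo Tokyo (1): add — endpoints in different components.
Oslo Seoul (2): add — endpoints in different components.
Riga Tokyo (2): add — endpoints in different components.
Lima Tokyo (3): add — endpoints in different components.
The 2nd edge added is Oslo Seoul.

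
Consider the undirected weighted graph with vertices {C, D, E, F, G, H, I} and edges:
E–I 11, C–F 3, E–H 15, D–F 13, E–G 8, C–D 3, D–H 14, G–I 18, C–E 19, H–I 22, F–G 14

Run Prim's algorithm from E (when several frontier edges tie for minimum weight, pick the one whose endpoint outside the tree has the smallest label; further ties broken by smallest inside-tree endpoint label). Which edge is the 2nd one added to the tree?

E-I

Grow the tree from E using Prim:
Step 1: cheapest edge leaving the tree is E–G (8); add G.
Step 2: cheapest edge leaving the tree is E–I (11); add I.
Step 3: cheapest edge leaving the tree is F–G (14); add F.
Step 4: cheapest edge leaving the tree is C–F (3); add C.
Step 5: cheapest edge leaving the tree is C–D (3); add D.
Step 6: cheapest edge leaving the tree is D–H (14); add H.
The 2nd edge added is E–I.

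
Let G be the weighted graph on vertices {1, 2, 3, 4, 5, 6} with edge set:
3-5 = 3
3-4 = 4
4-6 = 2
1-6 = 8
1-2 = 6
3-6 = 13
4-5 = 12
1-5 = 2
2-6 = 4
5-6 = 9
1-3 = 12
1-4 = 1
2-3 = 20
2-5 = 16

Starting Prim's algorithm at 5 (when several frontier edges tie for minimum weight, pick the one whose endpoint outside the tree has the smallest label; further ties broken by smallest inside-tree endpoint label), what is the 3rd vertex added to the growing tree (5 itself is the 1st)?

Grow the tree from 5 using Prim:
Step 1: frontier [1-5 2, 3-5 3, 5-6 9, 4-5 12, 2-5 16] → take 1-5 (2); add 1.
Step 2: frontier [1-4 1, 1-2 6, 1-6 8, 1-3 12, 3-5 3, 5-6 9, 4-5 12, 2-5 16] → take 1-4 (1); add 4.
Step 3: frontier [1-2 6, 1-6 8, 1-3 12, 4-6 2, 3-4 4, 3-5 3, 5-6 9, 2-5 16] → take 4-6 (2); add 6.
Step 4: frontier [1-2 6, 1-3 12, 3-4 4, 3-5 3, 2-5 16, 2-6 4, 3-6 13] → take 3-5 (3); add 3.
Step 5: frontier [1-2 6, 2-3 20, 2-5 16, 2-6 4] → take 2-6 (4); add 2.
Vertex order: 5, 1, 4, 6, 3, 2. The 3rd vertex is 4.

4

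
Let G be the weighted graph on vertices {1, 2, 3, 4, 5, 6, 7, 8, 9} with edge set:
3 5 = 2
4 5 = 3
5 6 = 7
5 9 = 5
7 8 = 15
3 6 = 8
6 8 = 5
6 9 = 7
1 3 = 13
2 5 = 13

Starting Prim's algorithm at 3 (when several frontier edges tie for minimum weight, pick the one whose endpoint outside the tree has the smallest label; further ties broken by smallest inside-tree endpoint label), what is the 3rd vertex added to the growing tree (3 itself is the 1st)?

Prim, starting at 3.
Step 1: frontier [3 5 2, 3 6 8, 1 3 13] → take 3 5 (2); add 5.
Step 2: frontier [3 6 8, 1 3 13, 4 5 3, 5 9 5, 5 6 7, 2 5 13] → take 4 5 (3); add 4.
Step 3: frontier [3 6 8, 1 3 13, 5 9 5, 5 6 7, 2 5 13] → take 5 9 (5); add 9.
Step 4: frontier [3 6 8, 1 3 13, 5 6 7, 2 5 13, 6 9 7] → take 5 6 (7); add 6.
Step 5: frontier [1 3 13, 2 5 13, 6 8 5] → take 6 8 (5); add 8.
Step 6: frontier [1 3 13, 2 5 13, 7 8 15] → take 1 3 (13); add 1.
Step 7: frontier [2 5 13, 7 8 15] → take 2 5 (13); add 2.
Step 8: frontier [7 8 15] → take 7 8 (15); add 7.
Vertex order: 3, 5, 4, 9, 6, 8, 1, 2, 7. The 3rd vertex is 4.

4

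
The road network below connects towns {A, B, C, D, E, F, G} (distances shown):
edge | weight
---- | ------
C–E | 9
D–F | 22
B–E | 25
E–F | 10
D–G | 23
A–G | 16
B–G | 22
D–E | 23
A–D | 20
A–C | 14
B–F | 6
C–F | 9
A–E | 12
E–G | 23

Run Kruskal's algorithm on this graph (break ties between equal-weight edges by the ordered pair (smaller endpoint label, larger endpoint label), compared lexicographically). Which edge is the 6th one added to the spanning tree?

A-D

Kruskal's algorithm — process edges by increasing weight (ties by edge label):
B–F (6): add. Components now {A} {B,F} {C} {D} {E} {G}
C–E (9): add. Components now {A} {B,F} {C,E} {D} {G}
C–F (9): add. Components now {A} {B,C,E,F} {D} {G}
E–F (10): skip — E and F already connected.
A–E (12): add. Components now {A,B,C,E,F} {D} {G}
A–C (14): skip — A and C already connected.
A–G (16): add. Components now {A,B,C,E,F,G} {D}
A–D (20): add. Components now {A,B,C,D,E,F,G}
The 6th edge added is A–D.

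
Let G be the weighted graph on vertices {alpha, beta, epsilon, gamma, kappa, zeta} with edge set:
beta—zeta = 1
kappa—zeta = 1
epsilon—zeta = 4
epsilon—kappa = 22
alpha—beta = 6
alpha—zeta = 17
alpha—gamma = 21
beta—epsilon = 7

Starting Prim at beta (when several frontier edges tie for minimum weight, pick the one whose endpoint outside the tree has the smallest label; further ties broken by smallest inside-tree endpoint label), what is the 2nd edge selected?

kappa-zeta

Prim's algorithm from beta:
Step 1: cheapest edge leaving the tree is beta—zeta (1); add zeta.
Step 2: cheapest edge leaving the tree is kappa—zeta (1); add kappa.
Step 3: cheapest edge leaving the tree is epsilon—zeta (4); add epsilon.
Step 4: cheapest edge leaving the tree is alpha—beta (6); add alpha.
Step 5: cheapest edge leaving the tree is alpha—gamma (21); add gamma.
The 2nd edge added is kappa—zeta.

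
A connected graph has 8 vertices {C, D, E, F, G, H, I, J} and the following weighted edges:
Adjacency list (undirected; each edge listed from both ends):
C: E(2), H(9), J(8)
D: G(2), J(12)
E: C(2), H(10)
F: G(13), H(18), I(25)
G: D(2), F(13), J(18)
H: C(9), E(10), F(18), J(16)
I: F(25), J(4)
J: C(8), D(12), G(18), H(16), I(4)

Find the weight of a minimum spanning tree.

Kruskal: consider edges lightest-first.
C—E (2): add — endpoints in different components.
D—G (2): add — endpoints in different components.
I—J (4): add — endpoints in different components.
C—J (8): add — endpoints in different components.
C—H (9): add — endpoints in different components.
E—H (10): skip — E and H already connected.
D—J (12): add — endpoints in different components.
F—G (13): add — endpoints in different components.
MST edges: C—E, D—G, I—J, C—J, C—H, D—J, F—G; total weight 2+2+4+8+9+12+13 = 50.

50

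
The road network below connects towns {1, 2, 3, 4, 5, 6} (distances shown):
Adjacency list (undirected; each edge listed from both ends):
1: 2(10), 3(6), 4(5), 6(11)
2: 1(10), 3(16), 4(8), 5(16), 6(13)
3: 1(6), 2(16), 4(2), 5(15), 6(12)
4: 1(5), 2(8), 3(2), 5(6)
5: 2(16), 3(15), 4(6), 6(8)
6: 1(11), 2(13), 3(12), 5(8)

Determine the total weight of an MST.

29

Prim's algorithm from 1:
Step 1: cheapest edge leaving the tree is 1 4 (5); add 4.
Step 2: cheapest edge leaving the tree is 3 4 (2); add 3.
Step 3: cheapest edge leaving the tree is 4 5 (6); add 5.
Step 4: cheapest edge leaving the tree is 2 4 (8); add 2.
Step 5: cheapest edge leaving the tree is 5 6 (8); add 6.
MST edges: 1 4, 3 4, 4 5, 2 4, 5 6; total weight 5+2+6+8+8 = 29.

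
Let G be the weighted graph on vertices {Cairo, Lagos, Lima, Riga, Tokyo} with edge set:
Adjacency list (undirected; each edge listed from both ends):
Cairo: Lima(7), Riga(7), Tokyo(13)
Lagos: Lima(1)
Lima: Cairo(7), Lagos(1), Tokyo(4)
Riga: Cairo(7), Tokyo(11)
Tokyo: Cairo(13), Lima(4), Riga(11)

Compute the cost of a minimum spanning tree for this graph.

19

Kruskal's algorithm — process edges by increasing weight (ties by edge label):
Lagos Lima (1): add. Components now {Lagos,Lima} {Tokyo} {Cairo} {Riga}
Lima Tokyo (4): add. Components now {Lagos,Lima,Tokyo} {Cairo} {Riga}
Cairo Lima (7): add. Components now {Cairo,Lagos,Lima,Tokyo} {Riga}
Cairo Riga (7): add. Components now {Cairo,Lagos,Lima,Riga,Tokyo}
MST edges: Lagos Lima, Lima Tokyo, Cairo Lima, Cairo Riga; total weight 1+4+7+7 = 19.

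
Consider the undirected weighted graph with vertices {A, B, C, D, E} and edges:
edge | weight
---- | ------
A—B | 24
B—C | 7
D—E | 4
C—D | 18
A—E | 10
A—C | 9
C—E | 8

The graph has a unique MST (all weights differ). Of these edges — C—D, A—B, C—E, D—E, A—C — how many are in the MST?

Kruskal's algorithm — process edges by increasing weight (ties by edge label):
D—E (4): add. Components now {A} {B} {C} {D,E}
B—C (7): add. Components now {A} {B,C} {D,E}
C—E (8): add. Components now {A} {B,C,D,E}
A—C (9): add. Components now {A,B,C,D,E}
MST edge set: {D—E, B—C, C—E, A—C}.
Of the listed edges, {C—E, D—E, A—C} are in the MST → 3.

3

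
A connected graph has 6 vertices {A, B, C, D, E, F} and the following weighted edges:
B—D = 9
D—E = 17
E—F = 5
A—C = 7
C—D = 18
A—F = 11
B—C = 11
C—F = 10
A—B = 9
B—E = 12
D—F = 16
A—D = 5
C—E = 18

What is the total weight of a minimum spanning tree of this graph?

36

Kruskal: consider edges lightest-first.
A—D (5): add — endpoints in different components.
E—F (5): add — endpoints in different components.
A—C (7): add — endpoints in different components.
A—B (9): add — endpoints in different components.
B—D (9): skip — B and D already connected.
C—F (10): add — endpoints in different components.
MST edges: A—D, E—F, A—C, A—B, C—F; total weight 5+5+7+9+10 = 36.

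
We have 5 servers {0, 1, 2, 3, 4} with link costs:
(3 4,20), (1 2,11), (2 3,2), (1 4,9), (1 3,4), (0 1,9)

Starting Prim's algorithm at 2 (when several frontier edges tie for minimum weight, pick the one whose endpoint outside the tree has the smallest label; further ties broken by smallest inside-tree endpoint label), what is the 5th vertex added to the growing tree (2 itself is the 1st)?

4

Prim's algorithm from 2:
Step 1: cheapest edge leaving the tree is 2 3 (2); add 3.
Step 2: cheapest edge leaving the tree is 1 3 (4); add 1.
Step 3: cheapest edge leaving the tree is 0 1 (9); add 0.
Step 4: cheapest edge leaving the tree is 1 4 (9); add 4.
Vertex order: 2, 3, 1, 0, 4. The 5th vertex is 4.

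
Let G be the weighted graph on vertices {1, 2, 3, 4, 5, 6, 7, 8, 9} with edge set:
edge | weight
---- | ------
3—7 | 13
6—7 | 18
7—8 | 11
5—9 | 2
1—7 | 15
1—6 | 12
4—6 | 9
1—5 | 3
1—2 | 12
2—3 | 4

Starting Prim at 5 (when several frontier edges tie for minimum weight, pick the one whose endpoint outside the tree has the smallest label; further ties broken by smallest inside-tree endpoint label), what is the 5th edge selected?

1-6

Grow the tree from 5 using Prim:
Step 1: cheapest edge leaving the tree is 5—9 (2); add 9.
Step 2: cheapest edge leaving the tree is 1—5 (3); add 1.
Step 3: cheapest edge leaving the tree is 1—2 (12); add 2.
Step 4: cheapest edge leaving the tree is 2—3 (4); add 3.
Step 5: cheapest edge leaving the tree is 1—6 (12); add 6.
Step 6: cheapest edge leaving the tree is 4—6 (9); add 4.
Step 7: cheapest edge leaving the tree is 3—7 (13); add 7.
Step 8: cheapest edge leaving the tree is 7—8 (11); add 8.
The 5th edge added is 1—6.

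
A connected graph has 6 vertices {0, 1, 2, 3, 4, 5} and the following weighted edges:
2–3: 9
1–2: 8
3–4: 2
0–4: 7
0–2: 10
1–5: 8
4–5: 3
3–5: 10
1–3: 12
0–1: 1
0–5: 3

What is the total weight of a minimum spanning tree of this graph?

Prim, starting at 3.
Step 1: cheapest edge leaving the tree is 3–4 (2); add 4.
Step 2: cheapest edge leaving the tree is 4–5 (3); add 5.
Step 3: cheapest edge leaving the tree is 0–5 (3); add 0.
Step 4: cheapest edge leaving the tree is 0–1 (1); add 1.
Step 5: cheapest edge leaving the tree is 1–2 (8); add 2.
MST edges: 3–4, 4–5, 0–5, 0–1, 1–2; total weight 2+3+3+1+8 = 17.

17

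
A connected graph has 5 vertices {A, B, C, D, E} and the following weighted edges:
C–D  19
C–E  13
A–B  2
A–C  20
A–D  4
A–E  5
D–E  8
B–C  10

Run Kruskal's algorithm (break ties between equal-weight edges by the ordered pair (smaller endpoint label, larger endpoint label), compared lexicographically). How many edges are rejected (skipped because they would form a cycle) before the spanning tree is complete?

1

Kruskal: consider edges lightest-first.
A–B (2): add — endpoints in different components.
A–D (4): add — endpoints in different components.
A–E (5): add — endpoints in different components.
D–E (8): skip — D and E already connected.
B–C (10): add — endpoints in different components.
Edges rejected before the tree was complete: 1.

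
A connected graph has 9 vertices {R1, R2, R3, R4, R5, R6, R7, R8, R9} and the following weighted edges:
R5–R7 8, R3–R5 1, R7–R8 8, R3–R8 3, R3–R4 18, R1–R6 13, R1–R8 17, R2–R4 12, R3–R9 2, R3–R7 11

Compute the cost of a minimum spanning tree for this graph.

Prim, starting at R4.
Step 1: cheapest edge leaving the tree is R2–R4 (12); add R2.
Step 2: cheapest edge leaving the tree is R3–R4 (18); add R3.
Step 3: cheapest edge leaving the tree is R3–R5 (1); add R5.
Step 4: cheapest edge leaving the tree is R3–R9 (2); add R9.
Step 5: cheapest edge leaving the tree is R3–R8 (3); add R8.
Step 6: cheapest edge leaving the tree is R5–R7 (8); add R7.
Step 7: cheapest edge leaving the tree is R1–R8 (17); add R1.
Step 8: cheapest edge leaving the tree is R1–R6 (13); add R6.
MST edges: R2–R4, R3–R4, R3–R5, R3–R9, R3–R8, R5–R7, R1–R8, R1–R6; total weight 12+18+1+2+3+8+17+13 = 74.

74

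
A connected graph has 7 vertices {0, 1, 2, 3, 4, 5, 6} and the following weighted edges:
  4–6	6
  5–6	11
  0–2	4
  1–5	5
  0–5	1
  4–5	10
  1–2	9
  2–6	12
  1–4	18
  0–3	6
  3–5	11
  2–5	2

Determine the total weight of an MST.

30

Grow the tree from 5 using Prim:
Step 1: frontier [0–5 1, 2–5 2, 1–5 5, 4–5 10, 3–5 11, 5–6 11] → take 0–5 (1); add 0.
Step 2: frontier [0–2 4, 0–3 6, 2–5 2, 1–5 5, 4–5 10, 3–5 11, 5–6 11] → take 2–5 (2); add 2.
Step 3: frontier [0–3 6, 1–2 9, 2–6 12, 1–5 5, 4–5 10, 3–5 11, 5–6 11] → take 1–5 (5); add 1.
Step 4: frontier [0–3 6, 1–4 18, 2–6 12, 4–5 10, 3–5 11, 5–6 11] → take 0–3 (6); add 3.
Step 5: frontier [1–4 18, 2–6 12, 4–5 10, 5–6 11] → take 4–5 (10); add 4.
Step 6: frontier [2–6 12, 4–6 6, 5–6 11] → take 4–6 (6); add 6.
MST edges: 0–5, 2–5, 1–5, 0–3, 4–5, 4–6; total weight 1+2+5+6+10+6 = 30.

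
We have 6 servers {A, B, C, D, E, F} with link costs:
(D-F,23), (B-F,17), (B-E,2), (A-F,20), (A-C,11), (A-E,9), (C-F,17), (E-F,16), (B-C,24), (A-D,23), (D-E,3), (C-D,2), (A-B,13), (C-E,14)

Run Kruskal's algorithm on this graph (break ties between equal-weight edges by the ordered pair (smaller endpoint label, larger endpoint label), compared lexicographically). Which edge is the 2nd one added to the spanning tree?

C-D

Sort edges by weight, then run Kruskal:
B-E (2): add. Components now {A} {B,E} {C} {D} {F}
C-D (2): add. Components now {A} {B,E} {C,D} {F}
D-E (3): add. Components now {A} {B,C,D,E} {F}
A-E (9): add. Components now {A,B,C,D,E} {F}
A-C (11): skip — A and C already connected.
A-B (13): skip — A and B already connected.
C-E (14): skip — C and E already connected.
E-F (16): add. Components now {A,B,C,D,E,F}
The 2nd edge added is C-D.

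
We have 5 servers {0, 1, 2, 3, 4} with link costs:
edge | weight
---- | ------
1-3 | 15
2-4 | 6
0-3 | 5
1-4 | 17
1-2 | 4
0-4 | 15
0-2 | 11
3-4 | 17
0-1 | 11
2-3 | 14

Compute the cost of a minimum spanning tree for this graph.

26

Prim's algorithm from 3:
Step 1: cheapest edge leaving the tree is 0-3 (5); add 0.
Step 2: cheapest edge leaving the tree is 0-1 (11); add 1.
Step 3: cheapest edge leaving the tree is 1-2 (4); add 2.
Step 4: cheapest edge leaving the tree is 2-4 (6); add 4.
MST edges: 0-3, 0-1, 1-2, 2-4; total weight 5+11+4+6 = 26.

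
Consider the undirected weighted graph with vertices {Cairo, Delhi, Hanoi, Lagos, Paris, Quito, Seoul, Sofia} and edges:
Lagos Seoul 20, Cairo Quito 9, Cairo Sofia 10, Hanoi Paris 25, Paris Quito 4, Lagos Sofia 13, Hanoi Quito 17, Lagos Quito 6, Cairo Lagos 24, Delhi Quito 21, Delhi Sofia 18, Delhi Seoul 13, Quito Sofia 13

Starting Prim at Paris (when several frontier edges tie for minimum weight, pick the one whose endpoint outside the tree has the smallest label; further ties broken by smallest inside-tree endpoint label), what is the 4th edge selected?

Cairo-Sofia

Grow the tree from Paris using Prim:
Step 1: cheapest edge leaving the tree is Paris Quito (4); add Quito.
Step 2: cheapest edge leaving the tree is Lagos Quito (6); add Lagos.
Step 3: cheapest edge leaving the tree is Cairo Quito (9); add Cairo.
Step 4: cheapest edge leaving the tree is Cairo Sofia (10); add Sofia.
Step 5: cheapest edge leaving the tree is Hanoi Quito (17); add Hanoi.
Step 6: cheapest edge leaving the tree is Delhi Sofia (18); add Delhi.
Step 7: cheapest edge leaving the tree is Delhi Seoul (13); add Seoul.
The 4th edge added is Cairo Sofia.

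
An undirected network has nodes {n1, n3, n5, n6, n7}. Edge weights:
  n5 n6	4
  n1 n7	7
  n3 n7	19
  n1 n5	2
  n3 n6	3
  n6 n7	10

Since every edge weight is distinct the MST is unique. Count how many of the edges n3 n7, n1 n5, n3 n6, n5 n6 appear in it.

Sort edges by weight, then run Kruskal:
n1 n5 (2): add. Components now {n7} {n3} {n1,n5} {n6}
n3 n6 (3): add. Components now {n7} {n3,n6} {n1,n5}
n5 n6 (4): add. Components now {n7} {n1,n3,n5,n6}
n1 n7 (7): add. Components now {n1,n3,n5,n6,n7}
MST edge set: {n1 n5, n3 n6, n5 n6, n1 n7}.
Of the listed edges, {n1 n5, n3 n6, n5 n6} are in the MST → 3.

3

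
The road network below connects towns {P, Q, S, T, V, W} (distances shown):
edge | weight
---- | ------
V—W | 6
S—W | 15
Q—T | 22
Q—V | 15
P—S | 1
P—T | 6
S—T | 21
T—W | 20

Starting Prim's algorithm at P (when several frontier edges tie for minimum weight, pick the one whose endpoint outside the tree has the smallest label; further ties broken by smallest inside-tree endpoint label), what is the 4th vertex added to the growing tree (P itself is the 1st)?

W

Prim, starting at P.
Step 1: frontier [P—S 1, P—T 6] → take P—S (1); add S.
Step 2: frontier [P—T 6, S—W 15, S—T 21] → take P—T (6); add T.
Step 3: frontier [S—W 15, T—W 20, Q—T 22] → take S—W (15); add W.
Step 4: frontier [Q—T 22, V—W 6] → take V—W (6); add V.
Step 5: frontier [Q—T 22, Q—V 15] → take Q—V (15); add Q.
Vertex order: P, S, T, W, V, Q. The 4th vertex is W.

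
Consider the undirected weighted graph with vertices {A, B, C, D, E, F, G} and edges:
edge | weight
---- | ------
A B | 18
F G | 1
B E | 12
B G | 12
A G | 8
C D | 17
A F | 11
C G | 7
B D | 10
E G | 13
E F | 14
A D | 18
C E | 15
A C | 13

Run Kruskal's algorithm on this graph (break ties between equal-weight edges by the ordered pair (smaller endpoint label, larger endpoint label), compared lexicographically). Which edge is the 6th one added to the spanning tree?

Kruskal's algorithm — process edges by increasing weight (ties by edge label):
F G (1): add. Components now {A} {B} {C} {D} {E} {F,G}
C G (7): add. Components now {A} {B} {C,F,G} {D} {E}
A G (8): add. Components now {A,C,F,G} {B} {D} {E}
B D (10): add. Components now {A,C,F,G} {B,D} {E}
A F (11): skip — A and F already connected.
B E (12): add. Components now {A,C,F,G} {B,D,E}
B G (12): add. Components now {A,B,C,D,E,F,G}
The 6th edge added is B G.

B-G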